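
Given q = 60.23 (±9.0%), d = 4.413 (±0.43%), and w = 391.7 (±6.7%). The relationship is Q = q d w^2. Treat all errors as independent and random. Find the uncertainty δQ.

Each factor contributes (exponent × relative error)² to (δQ/Q)²:
  (1·δq/q)² = (1×0.0900)² = 0.00810;  (1·δd/d)² = (1×0.00430)² = 1.85e-05;  (2·δw/w)² = (2×0.0670)² = 0.0180
δQ/Q = √(0.0261) = 0.161
Q = 4.078e+07, so δQ = 0.161 × 4.078e+07 = 6.59e+06.

6.59e+06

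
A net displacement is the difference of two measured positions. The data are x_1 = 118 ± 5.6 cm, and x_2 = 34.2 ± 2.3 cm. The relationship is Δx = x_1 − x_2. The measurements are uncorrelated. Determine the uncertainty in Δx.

Δx is a linear combination, so absolute uncertainties add in quadrature:
  (δx_1)² = 31.4;  (δx_2)² = 5.29
δΔx = √(36.6) = 6.05 cm

6.05 cm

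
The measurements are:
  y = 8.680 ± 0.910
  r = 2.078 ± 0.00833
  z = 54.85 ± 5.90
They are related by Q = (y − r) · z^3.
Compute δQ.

3.82e+05

Let u = y − r = 6.602. δu = √(δy² + δr²) = √(0.828 + 6.94e-05) = 0.910, so δu/u = 0.138.
Q is then a monomial in u, z:
δQ/Q = √((δu/u)² + (3·δz/z)²) = √(0.0190 + 0.104) = 0.351
Q = 1.089e+06, so δQ = 0.351 × 1.089e+06 = 3.82e+05.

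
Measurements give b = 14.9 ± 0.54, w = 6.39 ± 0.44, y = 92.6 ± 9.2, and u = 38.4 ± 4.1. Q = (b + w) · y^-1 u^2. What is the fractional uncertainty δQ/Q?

Let h = b + w = 21.3. δh = √(δb² + δw²) = √(0.292 + 0.194) = 0.697, so δh/h = 0.0327.
Q is then a monomial in h, y, u:
δQ/Q = √((δh/h)² + (-1·δy/y)² + (2·δu/u)²) = √(0.00107 + 0.00987 + 0.0456) = 0.238

0.238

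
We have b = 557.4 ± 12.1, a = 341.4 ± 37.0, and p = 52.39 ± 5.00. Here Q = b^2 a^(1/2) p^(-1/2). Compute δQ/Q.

0.0843

Since Q is a product/quotient, work with relative uncertainties:
  (2·δb/b)² = (2×0.0217)² = 0.00188;  (½·δa/a)² = (0.5×0.108)² = 0.00294;  (−½·δp/p)² = (-0.5×0.0954)² = 0.00228
δQ/Q = √(0.00710) = 0.0843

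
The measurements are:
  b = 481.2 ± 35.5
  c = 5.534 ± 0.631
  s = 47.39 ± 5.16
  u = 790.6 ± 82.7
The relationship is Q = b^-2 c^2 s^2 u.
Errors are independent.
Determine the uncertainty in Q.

Q is a product of powers, so relative uncertainties combine in quadrature:
  (-2·δb/b)² = (-2×0.0738)² = 0.0218;  (2·δc/c)² = (2×0.114)² = 0.0520;  (2·δs/s)² = (2×0.109)² = 0.0474;  (1·δu/u)² = (1×0.105)² = 0.0109
δQ/Q = √(0.132) = 0.364
Q = 234.8, so δQ = 0.364 × 234.8 = 85.4.

85.4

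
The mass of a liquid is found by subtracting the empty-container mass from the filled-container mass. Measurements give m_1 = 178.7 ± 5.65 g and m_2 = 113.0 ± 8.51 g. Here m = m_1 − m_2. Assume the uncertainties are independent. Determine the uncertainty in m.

For a sum/difference, combine absolute errors in quadrature:
  (δm_1)² = 31.9;  (δm_2)² = 72.4
δm = √(104) = 10.2 g

10.2 g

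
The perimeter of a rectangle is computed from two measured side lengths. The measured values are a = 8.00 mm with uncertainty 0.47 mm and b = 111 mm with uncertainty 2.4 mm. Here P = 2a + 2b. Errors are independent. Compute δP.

4.89 mm

P is a linear combination, so absolute uncertainties add in quadrature:
  (2·δa)² = 0.884;  (2·δb)² = 23.0
δP = √(23.9) = 4.89 mm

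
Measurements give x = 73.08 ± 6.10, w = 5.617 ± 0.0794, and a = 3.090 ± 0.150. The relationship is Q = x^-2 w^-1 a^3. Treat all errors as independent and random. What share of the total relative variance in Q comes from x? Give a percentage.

56.6%

(δQ/Q)² = (-2·δx/x)² + (-1·δw/w)² + (3·δa/a)²
  x term: (-2×0.0835)² = 0.0279
  w term: (-1×0.0141)² = 0.000200
  a term: (3×0.0485)² = 0.0212
Total = 0.0493. Share from x = 0.0279/0.0493 = 0.566.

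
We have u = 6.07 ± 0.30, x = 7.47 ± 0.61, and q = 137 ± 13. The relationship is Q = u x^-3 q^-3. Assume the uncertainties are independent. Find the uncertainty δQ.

2.15e-09

For a monomial Q ∝ u, x^-3, q^-3, fractional errors add in quadrature:
  (1·δu/u)² = (1×0.0494)² = 0.00244;  (-3·δx/x)² = (-3×0.0817)² = 0.0600;  (-3·δq/q)² = (-3×0.0949)² = 0.0810
δQ/Q = √(0.143) = 0.379
Q = 5.66e-09, so δQ = 0.379 × 5.66e-09 = 2.15e-09.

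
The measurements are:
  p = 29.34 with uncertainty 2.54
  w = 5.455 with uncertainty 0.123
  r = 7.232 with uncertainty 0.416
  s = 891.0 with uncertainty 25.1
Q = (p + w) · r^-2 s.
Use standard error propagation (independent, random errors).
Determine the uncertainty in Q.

Let u = p + w = 34.80. δu = √(δp² + δw²) = √(6.45 + 0.0151) = 2.54, so δu/u = 0.0731.
Q is then a monomial in u, r, s:
δQ/Q = √((δu/u)² + (-2·δr/r)² + (1·δs/s)²) = √(0.00534 + 0.0132 + 0.000794) = 0.139
Q = 592.8, so δQ = 0.139 × 592.8 = 82.5.

82.5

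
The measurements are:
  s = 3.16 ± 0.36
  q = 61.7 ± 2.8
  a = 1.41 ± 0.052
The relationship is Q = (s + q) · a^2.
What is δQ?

Let u = s + q = 64.9. δu = √(δs² + δq²) = √(0.130 + 7.84) = 2.82, so δu/u = 0.0435.
Q is then a monomial in u, a:
δQ/Q = √((δu/u)² + (2·δa/a)²) = √(0.00189 + 0.00544) = 0.0856
Q = 129, so δQ = 0.0856 × 129 = 11.0.

11.0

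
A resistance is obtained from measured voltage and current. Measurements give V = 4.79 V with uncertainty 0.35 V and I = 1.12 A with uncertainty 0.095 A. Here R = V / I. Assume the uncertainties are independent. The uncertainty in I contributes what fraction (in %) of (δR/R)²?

57.4%

(δR/R)² = (1·δV/V)² + (-1·δI/I)²
  V term: (1×0.0731)² = 0.00534
  I term: (-1×0.0848)² = 0.00719
Total = 0.0125. Share from I = 0.00719/0.0125 = 0.574.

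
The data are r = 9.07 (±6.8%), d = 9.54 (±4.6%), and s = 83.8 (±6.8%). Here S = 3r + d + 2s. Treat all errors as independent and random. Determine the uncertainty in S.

11.6

Each term contributes (cᵢ δxᵢ)² to (δS)²:
  (3·δr)² = 3.42;  (δd)² = 0.193;  (2·δs)² = 130
δS = √(134) = 11.6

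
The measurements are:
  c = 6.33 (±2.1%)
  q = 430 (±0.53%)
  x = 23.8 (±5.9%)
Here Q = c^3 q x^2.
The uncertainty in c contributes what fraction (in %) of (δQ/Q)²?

(δQ/Q)² = (3·δc/c)² + (1·δq/q)² + (2·δx/x)²
  c term: (3×0.0210)² = 0.00397
  q term: (1×0.00530)² = 2.81e-05
  x term: (2×0.0590)² = 0.0139
Total = 0.0179. Share from c = 0.00397/0.0179 = 0.221.

22.1%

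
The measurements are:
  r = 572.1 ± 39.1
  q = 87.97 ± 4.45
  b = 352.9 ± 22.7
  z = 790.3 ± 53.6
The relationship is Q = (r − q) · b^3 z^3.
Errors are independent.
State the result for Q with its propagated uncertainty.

(1.050 ± 0.307) × 10^19

Let u = r − q = 484.1. δu = √(δr² + δq²) = √(1530 + 19.8) = 39.4, so δu/u = 0.0813.
Q is then a monomial in u, b, z:
δQ/Q = √((δu/u)² + (3·δb/b)² + (3·δz/z)²) = √(0.00661 + 0.0372 + 0.0414) = 0.292
Q = 1.05e+19, so δQ = 0.292 × 1.05e+19 = 3.07e+18.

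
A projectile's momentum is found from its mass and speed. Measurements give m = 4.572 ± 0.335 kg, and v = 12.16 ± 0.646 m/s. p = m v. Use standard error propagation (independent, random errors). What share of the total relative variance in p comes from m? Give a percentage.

(δp/p)² = (1·δm/m)² + (1·δv/v)²
  m term: (1×0.0733)² = 0.00537
  v term: (1×0.0531)² = 0.00282
Total = 0.00819. Share from m = 0.00537/0.00819 = 0.655.

65.5%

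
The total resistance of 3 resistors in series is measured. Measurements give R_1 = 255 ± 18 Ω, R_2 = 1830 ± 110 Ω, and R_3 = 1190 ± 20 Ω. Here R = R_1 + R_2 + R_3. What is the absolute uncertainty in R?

Each term contributes (cᵢ δxᵢ)² to (δR)²:
  (δR_1)² = 324;  (δR_2)² = 12100;  (δR_3)² = 400
δR = √(12800) = 113 Ω

113 Ω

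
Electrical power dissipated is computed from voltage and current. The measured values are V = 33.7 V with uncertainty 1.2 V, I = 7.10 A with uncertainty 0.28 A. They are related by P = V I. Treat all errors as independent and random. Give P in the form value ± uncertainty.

P is a product of powers, so relative uncertainties combine in quadrature:
  (1·δV/V)² = (1×0.0356)² = 0.00127;  (1·δI/I)² = (1×0.0394)² = 0.00156
δP/P = √(0.00282) = 0.0531
P = 239 W, so δP = 0.0531 × 239 = 12.7 W.

239 ± 12.7 W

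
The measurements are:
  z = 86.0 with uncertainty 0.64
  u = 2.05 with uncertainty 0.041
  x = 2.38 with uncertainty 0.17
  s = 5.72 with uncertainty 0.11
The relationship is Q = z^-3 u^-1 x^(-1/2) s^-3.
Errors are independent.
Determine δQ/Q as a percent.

7.42%

Each factor contributes (exponent × relative error)² to (δQ/Q)²:
  (-3·δz/z)² = (-3×0.00744)² = 0.000498;  (-1·δu/u)² = (-1×0.0200)² = 0.000400;  (−½·δx/x)² = (-0.5×0.0714)² = 0.00128;  (-3·δs/s)² = (-3×0.0192)² = 0.00333
δQ/Q = √(0.00550) = 0.0742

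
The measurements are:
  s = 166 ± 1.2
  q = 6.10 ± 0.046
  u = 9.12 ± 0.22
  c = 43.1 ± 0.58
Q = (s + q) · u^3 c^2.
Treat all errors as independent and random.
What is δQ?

1.88e+07

Let w = s + q = 172. δw = √(δs² + δq²) = √(1.44 + 0.00212) = 1.20, so δw/w = 0.00698.
Q is then a monomial in w, u, c:
δQ/Q = √((δw/w)² + (3·δu/u)² + (2·δc/c)²) = √(4.87e-05 + 0.00524 + 0.000724) = 0.0775
Q = 2.43e+08, so δQ = 0.0775 × 2.43e+08 = 1.88e+07.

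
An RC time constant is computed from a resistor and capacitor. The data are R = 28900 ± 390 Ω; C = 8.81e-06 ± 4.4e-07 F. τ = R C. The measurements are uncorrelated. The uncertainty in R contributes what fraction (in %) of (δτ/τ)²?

6.80%

(δτ/τ)² = (1·δR/R)² + (1·δC/C)²
  R term: (1×0.0135)² = 0.000182
  C term: (1×0.0499)² = 0.00249
Total = 0.00268. Share from R = 0.000182/0.00268 = 0.0680.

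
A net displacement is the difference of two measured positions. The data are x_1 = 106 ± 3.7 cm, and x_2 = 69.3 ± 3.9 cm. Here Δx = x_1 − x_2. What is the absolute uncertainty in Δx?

Sums and differences: (δΔx)² = Σ (cᵢ δxᵢ)².
  (δx_1)² = 13.7;  (δx_2)² = 15.2
δΔx = √(28.9) = 5.38 cm

5.38 cm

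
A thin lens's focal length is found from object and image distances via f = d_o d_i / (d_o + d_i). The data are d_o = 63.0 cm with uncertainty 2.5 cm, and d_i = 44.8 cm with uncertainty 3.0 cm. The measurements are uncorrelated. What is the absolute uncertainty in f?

∂f/∂d_o = (d_i/(d_o+d_i))² = 0.173;  ∂f/∂d_i = (d_o/(d_o+d_i))² = 0.342
δf = √((∂f/∂d_o · δd_o)² + (∂f/∂d_i · δd_i)²) = √(0.186 + 1.05) = 1.11 cm

1.11 cm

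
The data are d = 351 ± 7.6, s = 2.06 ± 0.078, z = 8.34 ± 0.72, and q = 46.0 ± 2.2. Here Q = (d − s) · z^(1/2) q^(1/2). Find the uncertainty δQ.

Let u = d − s = 349. δu = √(δd² + δs²) = √(57.8 + 0.00608) = 7.60, so δu/u = 0.0218.
Q is then a monomial in u, z, q:
δQ/Q = √((δu/u)² + (½·δz/z)² + (½·δq/q)²) = √(0.000474 + 0.00186 + 0.000572) = 0.0539
Q = 6830, so δQ = 0.0539 × 6830 = 369.

369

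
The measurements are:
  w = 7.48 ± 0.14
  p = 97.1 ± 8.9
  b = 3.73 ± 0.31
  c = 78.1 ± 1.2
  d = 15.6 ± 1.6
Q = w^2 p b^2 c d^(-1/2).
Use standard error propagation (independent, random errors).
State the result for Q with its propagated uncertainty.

(1.49 ± 0.300) × 10^6

Since Q is a product/quotient, work with relative uncertainties:
  (2·δw/w)² = (2×0.0187)² = 0.00140;  (1·δp/p)² = (1×0.0917)² = 0.00840;  (2·δb/b)² = (2×0.0831)² = 0.0276;  (1·δc/c)² = (1×0.0154)² = 0.000236;  (−½·δd/d)² = (-0.5×0.103)² = 0.00263
δQ/Q = √(0.0403) = 0.201
Q = 1.49e+06, so δQ = 0.201 × 1.49e+06 = 3e+05.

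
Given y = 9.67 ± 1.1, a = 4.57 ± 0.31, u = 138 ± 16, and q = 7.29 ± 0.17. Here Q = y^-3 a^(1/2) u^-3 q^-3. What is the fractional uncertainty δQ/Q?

0.493

Since Q is a product/quotient, work with relative uncertainties:
  (-3·δy/y)² = (-3×0.114)² = 0.116;  (½·δa/a)² = (0.5×0.0678)² = 0.00115;  (-3·δu/u)² = (-3×0.116)² = 0.121;  (-3·δq/q)² = (-3×0.0233)² = 0.00489
δQ/Q = √(0.243) = 0.493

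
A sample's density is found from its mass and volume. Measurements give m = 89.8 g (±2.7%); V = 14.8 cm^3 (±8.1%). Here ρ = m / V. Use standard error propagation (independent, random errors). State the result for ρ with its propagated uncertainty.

ρ is a product of powers, so relative uncertainties combine in quadrature:
  (1·δm/m)² = (1×0.0270)² = 0.000729;  (-1·δV/V)² = (-1×0.0810)² = 0.00656
δρ/ρ = √(0.00729) = 0.0854
ρ = 6.07 g/cm^3, so δρ = 0.0854 × 6.07 = 0.518 g/cm^3.

6.07 ± 0.518 g/cm^3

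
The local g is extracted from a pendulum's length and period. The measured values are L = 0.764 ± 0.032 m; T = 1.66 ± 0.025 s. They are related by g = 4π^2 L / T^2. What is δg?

0.565 m/s^2

For a monomial g ∝ L, T^-2, fractional errors add in quadrature:
  (1·δL/L)² = (1×0.0419)² = 0.00175;  (-2·δT/T)² = (-2×0.0151)² = 0.000907
δg/g = √(0.00266) = 0.0516
g = 10.9 m/s^2, so δg = 0.0516 × 10.9 = 0.565 m/s^2.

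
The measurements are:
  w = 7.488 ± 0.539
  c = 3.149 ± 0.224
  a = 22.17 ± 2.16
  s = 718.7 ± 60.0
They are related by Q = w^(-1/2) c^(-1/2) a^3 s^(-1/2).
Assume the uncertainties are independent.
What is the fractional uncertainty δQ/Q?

Products/powers → add relative errors in quadrature, weighted by exponent:
  (−½·δw/w)² = (-0.5×0.0720)² = 0.00130;  (−½·δc/c)² = (-0.5×0.0711)² = 0.00127;  (3·δa/a)² = (3×0.0974)² = 0.0854;  (−½·δs/s)² = (-0.5×0.0835)² = 0.00174
δQ/Q = √(0.0897) = 0.300

0.300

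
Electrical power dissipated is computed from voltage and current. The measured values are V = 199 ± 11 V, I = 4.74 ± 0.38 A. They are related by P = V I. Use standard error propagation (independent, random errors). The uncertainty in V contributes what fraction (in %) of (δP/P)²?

(δP/P)² = (1·δV/V)² + (1·δI/I)²
  V term: (1×0.0553)² = 0.00306
  I term: (1×0.0802)² = 0.00643
Total = 0.00948. Share from V = 0.00306/0.00948 = 0.322.

32.2%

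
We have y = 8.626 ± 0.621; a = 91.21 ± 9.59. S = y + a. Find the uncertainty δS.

9.61

Each term contributes (cᵢ δxᵢ)² to (δS)²:
  (δy)² = 0.386;  (δa)² = 92.0
δS = √(92.4) = 9.61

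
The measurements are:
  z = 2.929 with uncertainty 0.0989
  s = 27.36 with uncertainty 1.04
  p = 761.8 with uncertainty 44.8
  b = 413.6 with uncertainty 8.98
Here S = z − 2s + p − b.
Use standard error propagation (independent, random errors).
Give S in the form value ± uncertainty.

S is a linear combination, so absolute uncertainties add in quadrature:
  (δz)² = 0.00978;  (2·δs)² = 4.33;  (δp)² = 2010;  (δb)² = 80.6
δS = √(2090) = 45.7
S = 296.4.

296.4 ± 45.7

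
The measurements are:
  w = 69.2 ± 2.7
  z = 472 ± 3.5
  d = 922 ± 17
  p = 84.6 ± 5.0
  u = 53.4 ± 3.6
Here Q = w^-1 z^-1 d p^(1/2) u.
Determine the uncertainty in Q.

1.19

Since Q is a product/quotient, work with relative uncertainties:
  (-1·δw/w)² = (-1×0.0390)² = 0.00152;  (-1·δz/z)² = (-1×0.00742)² = 5.5e-05;  (1·δd/d)² = (1×0.0184)² = 0.000340;  (½·δp/p)² = (0.5×0.0591)² = 0.000873;  (1·δu/u)² = (1×0.0674)² = 0.00454
δQ/Q = √(0.00734) = 0.0856
Q = 13.9, so δQ = 0.0856 × 13.9 = 1.19.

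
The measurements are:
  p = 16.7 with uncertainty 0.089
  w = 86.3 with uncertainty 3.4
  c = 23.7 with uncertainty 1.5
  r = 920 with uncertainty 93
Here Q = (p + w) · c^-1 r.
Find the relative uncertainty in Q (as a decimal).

Let u = p + w = 103. δu = √(δp² + δw²) = √(0.00792 + 11.6) = 3.40, so δu/u = 0.0330.
Q is then a monomial in u, c, r:
δQ/Q = √((δu/u)² + (-1·δc/c)² + (1·δr/r)²) = √(0.00109 + 0.00401 + 0.0102) = 0.124

0.124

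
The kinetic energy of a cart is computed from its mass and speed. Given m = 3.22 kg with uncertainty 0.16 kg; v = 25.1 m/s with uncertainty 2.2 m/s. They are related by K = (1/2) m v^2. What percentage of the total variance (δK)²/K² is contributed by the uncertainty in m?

7.44%

(δK/K)² = (1·δm/m)² + (2·δv/v)²
  m term: (1×0.0497)² = 0.00247
  v term: (2×0.0876)² = 0.0307
Total = 0.0332. Share from m = 0.00247/0.0332 = 0.0744.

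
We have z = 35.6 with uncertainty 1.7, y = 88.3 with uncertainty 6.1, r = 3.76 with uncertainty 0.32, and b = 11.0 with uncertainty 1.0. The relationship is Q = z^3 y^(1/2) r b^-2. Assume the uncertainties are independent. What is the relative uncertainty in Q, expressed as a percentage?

Q is a product of powers, so relative uncertainties combine in quadrature:
  (3·δz/z)² = (3×0.0478)² = 0.0205;  (½·δy/y)² = (0.5×0.0691)² = 0.00119;  (1·δr/r)² = (1×0.0851)² = 0.00724;  (-2·δb/b)² = (-2×0.0909)² = 0.0331
δQ/Q = √(0.0620) = 0.249

24.9%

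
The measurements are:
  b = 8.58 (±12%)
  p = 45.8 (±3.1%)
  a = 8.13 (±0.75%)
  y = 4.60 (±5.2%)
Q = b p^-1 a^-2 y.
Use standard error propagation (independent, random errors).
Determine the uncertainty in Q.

Relative error in a monomial: (δQ/Q)² = Σ (nᵢ · δxᵢ/xᵢ)².
  (1·δb/b)² = (1×0.120)² = 0.0144;  (-1·δp/p)² = (-1×0.0310)² = 0.000961;  (-2·δa/a)² = (-2×0.00750)² = 0.000225;  (1·δy/y)² = (1×0.0520)² = 0.00270
δQ/Q = √(0.0183) = 0.135
Q = 0.0130, so δQ = 0.135 × 0.0130 = 0.00176.

0.00176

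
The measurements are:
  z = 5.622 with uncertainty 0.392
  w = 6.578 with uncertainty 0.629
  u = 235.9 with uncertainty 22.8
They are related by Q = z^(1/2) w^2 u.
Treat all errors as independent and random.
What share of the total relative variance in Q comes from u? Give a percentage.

19.8%

(δQ/Q)² = (½·δz/z)² + (2·δw/w)² + (1·δu/u)²
  z term: (0.5×0.0697)² = 0.00122
  w term: (2×0.0956)² = 0.0366
  u term: (1×0.0967)² = 0.00934
Total = 0.0471. Share from u = 0.00934/0.0471 = 0.198.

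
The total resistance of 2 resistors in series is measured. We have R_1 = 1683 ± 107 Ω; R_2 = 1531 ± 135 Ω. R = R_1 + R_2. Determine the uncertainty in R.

R is a linear combination, so absolute uncertainties add in quadrature:
  (δR_1)² = 11400;  (δR_2)² = 18200
δR = √(29700) = 172 Ω

172 Ω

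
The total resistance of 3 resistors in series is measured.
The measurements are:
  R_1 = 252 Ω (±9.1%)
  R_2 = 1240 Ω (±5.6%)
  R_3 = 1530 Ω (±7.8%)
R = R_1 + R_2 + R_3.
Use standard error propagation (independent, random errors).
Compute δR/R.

0.0463

Each term contributes (cᵢ δxᵢ)² to (δR)²:
  (δR_1)² = 526;  (δR_2)² = 4820;  (δR_3)² = 14200
δR = √(19600) = 140 Ω
R = 3020 Ω, so δR/R = 140/3020 = 0.0463.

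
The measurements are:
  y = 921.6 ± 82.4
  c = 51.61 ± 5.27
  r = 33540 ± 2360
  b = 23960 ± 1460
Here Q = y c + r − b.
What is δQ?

7030

Let p = y·c = 47560. δp/p = √((1·δy/y)² + (1·δc/c)²) = √(0.00799 + 0.0104) = 0.136, so δp = 6460.
Q = p + r − b: δQ = √(δp² + δr² + δb²) = √(4.17e+07 + 5.57e+06 + 2.13e+06) = 7030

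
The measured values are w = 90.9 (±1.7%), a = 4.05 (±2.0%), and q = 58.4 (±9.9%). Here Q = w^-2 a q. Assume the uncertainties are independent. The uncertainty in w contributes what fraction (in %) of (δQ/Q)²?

10.2%

(δQ/Q)² = (-2·δw/w)² + (1·δa/a)² + (1·δq/q)²
  w term: (-2×0.0170)² = 0.00116
  a term: (1×0.0200)² = 0.000400
  q term: (1×0.0990)² = 0.00980
Total = 0.0114. Share from w = 0.00116/0.0114 = 0.102.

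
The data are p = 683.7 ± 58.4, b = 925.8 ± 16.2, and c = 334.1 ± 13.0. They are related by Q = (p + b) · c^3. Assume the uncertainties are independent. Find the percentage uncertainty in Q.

Let u = p + b = 1610. δu = √(δp² + δb²) = √(3410 + 262) = 60.6, so δu/u = 0.0377.
Q is then a monomial in u, c:
δQ/Q = √((δu/u)² + (3·δc/c)²) = √(0.00142 + 0.0136) = 0.123

12.3%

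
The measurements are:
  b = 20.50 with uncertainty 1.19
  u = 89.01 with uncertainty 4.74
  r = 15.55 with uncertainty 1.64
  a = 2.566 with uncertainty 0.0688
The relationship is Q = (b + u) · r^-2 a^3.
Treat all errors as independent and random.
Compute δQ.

1.76

Let w = b + u = 109.5. δw = √(δb² + δu²) = √(1.42 + 22.5) = 4.89, so δw/w = 0.0446.
Q is then a monomial in w, r, a:
δQ/Q = √((δw/w)² + (-2·δr/r)² + (3·δa/a)²) = √(0.00199 + 0.0445 + 0.00647) = 0.230
Q = 7.652, so δQ = 0.230 × 7.652 = 1.76.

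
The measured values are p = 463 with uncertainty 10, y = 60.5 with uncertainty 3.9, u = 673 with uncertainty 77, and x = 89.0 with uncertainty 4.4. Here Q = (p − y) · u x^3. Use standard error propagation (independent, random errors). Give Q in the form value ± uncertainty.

(1.91 ± 0.361) × 10^11

Let w = p − y = 402. δw = √(δp² + δy²) = √(100 + 15.2) = 10.7, so δw/w = 0.0267.
Q is then a monomial in w, u, x:
δQ/Q = √((δw/w)² + (1·δu/u)² + (3·δx/x)²) = √(0.000711 + 0.0131 + 0.0220) = 0.189
Q = 1.91e+11, so δQ = 0.189 × 1.91e+11 = 3.61e+10.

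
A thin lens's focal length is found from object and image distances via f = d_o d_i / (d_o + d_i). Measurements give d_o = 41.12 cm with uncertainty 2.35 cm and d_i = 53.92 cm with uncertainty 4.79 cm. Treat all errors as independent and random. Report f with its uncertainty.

∂f/∂d_o = (d_i/(d_o+d_i))² = 0.322;  ∂f/∂d_i = (d_o/(d_o+d_i))² = 0.187
δf = √((∂f/∂d_o · δd_o)² + (∂f/∂d_i · δd_i)²) = √(0.572 + 0.804) = 1.17 cm
f = 23.33 cm.

23.33 ± 1.17 cm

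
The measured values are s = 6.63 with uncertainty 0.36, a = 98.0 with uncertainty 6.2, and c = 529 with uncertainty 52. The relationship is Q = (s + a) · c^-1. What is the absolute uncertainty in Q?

Let u = s + a = 105. δu = √(δs² + δa²) = √(0.130 + 38.4) = 6.21, so δu/u = 0.0594.
Q is then a monomial in u, c:
δQ/Q = √((δu/u)² + (-1·δc/c)²) = √(0.00352 + 0.00966) = 0.115
Q = 0.198, so δQ = 0.115 × 0.198 = 0.0227.

0.0227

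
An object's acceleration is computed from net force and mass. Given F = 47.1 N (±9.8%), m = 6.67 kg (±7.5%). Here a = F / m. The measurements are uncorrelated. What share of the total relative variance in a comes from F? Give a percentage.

(δa/a)² = (1·δF/F)² + (-1·δm/m)²
  F term: (1×0.0980)² = 0.00960
  m term: (-1×0.0750)² = 0.00562
Total = 0.0152. Share from F = 0.00960/0.0152 = 0.631.

63.1%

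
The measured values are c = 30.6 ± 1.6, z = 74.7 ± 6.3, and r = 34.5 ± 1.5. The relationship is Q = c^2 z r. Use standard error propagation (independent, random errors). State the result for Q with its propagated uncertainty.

Since Q is a product/quotient, work with relative uncertainties:
  (2·δc/c)² = (2×0.0523)² = 0.0109;  (1·δz/z)² = (1×0.0843)² = 0.00711;  (1·δr/r)² = (1×0.0435)² = 0.00189
δQ/Q = √(0.0199) = 0.141
Q = 2.41e+06, so δQ = 0.141 × 2.41e+06 = 3.41e+05.

(2.41 ± 0.341) × 10^6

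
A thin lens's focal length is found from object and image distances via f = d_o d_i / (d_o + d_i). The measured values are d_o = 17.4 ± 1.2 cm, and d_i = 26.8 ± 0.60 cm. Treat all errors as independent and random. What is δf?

∂f/∂d_o = (d_i/(d_o+d_i))² = 0.368;  ∂f/∂d_i = (d_o/(d_o+d_i))² = 0.155
δf = √((∂f/∂d_o · δd_o)² + (∂f/∂d_i · δd_i)²) = √(0.195 + 0.00865) = 0.451 cm

0.451 cm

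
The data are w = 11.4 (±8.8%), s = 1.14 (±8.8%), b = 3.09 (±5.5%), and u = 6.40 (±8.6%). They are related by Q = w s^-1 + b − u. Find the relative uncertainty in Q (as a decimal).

0.205

Let p = w·s^-1 = 10.0. δp/p = √((1·δw/w)² + (-1·δs/s)²) = √(0.00774 + 0.00774) = 0.124, so δp = 1.24.
Q = p + b − u: δQ = √(δp² + δb² + δu²) = √(1.55 + 0.0289 + 0.303) = 1.37
Q = 6.69, so δQ/Q = 1.37/6.69 = 0.205.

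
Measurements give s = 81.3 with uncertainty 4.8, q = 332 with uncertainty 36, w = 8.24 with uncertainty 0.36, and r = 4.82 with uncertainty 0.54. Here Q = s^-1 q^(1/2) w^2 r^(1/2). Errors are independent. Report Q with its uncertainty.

For a monomial Q ∝ s^-1, q^(1/2), w^2, r^(1/2), fractional errors add in quadrature:
  (-1·δs/s)² = (-1×0.0590)² = 0.00349;  (½·δq/q)² = (0.5×0.108)² = 0.00294;  (2·δw/w)² = (2×0.0437)² = 0.00764;  (½·δr/r)² = (0.5×0.112)² = 0.00314
δQ/Q = √(0.0172) = 0.131
Q = 33.4, so δQ = 0.131 × 33.4 = 4.38.

33.4 ± 4.38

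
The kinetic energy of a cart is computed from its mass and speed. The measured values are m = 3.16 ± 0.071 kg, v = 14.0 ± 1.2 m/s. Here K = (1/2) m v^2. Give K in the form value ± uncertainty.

K is a product of powers, so relative uncertainties combine in quadrature:
  (1·δm/m)² = (1×0.0225)² = 0.000505;  (2·δv/v)² = (2×0.0857)² = 0.0294
δK/K = √(0.0299) = 0.173
K = 310 J, so δK = 0.173 × 310 = 53.5 J.

310 ± 53.5 J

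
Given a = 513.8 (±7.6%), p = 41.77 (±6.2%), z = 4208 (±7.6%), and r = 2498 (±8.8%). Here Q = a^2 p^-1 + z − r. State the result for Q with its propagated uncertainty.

Let w = a^2·p^-1 = 6320. δw/w = √((2·δa/a)² + (-1·δp/p)²) = √(0.0231 + 0.00384) = 0.164, so δw = 1040.
Q = w + z − r: δQ = √(δw² + δz² + δr²) = √(1.08e+06 + 1.02e+05 + 48300) = 1110
Q = 8030.

8030 ± 1110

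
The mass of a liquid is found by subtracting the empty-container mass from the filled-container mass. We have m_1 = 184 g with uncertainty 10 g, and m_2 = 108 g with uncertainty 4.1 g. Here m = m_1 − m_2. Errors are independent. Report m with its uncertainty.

Absolute uncertainties add in quadrature for a linear combination:
  (δm_1)² = 100;  (δm_2)² = 16.8
δm = √(117) = 10.8 g
m = 76.0 g.

76.0 ± 10.8 g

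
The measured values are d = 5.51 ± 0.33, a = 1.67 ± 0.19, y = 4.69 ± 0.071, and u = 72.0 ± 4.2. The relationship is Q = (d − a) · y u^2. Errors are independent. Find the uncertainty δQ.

Let w = d − a = 3.84. δw = √(δd² + δa²) = √(0.109 + 0.0361) = 0.381, so δw/w = 0.0992.
Q is then a monomial in w, y, u:
δQ/Q = √((δw/w)² + (1·δy/y)² + (2·δu/u)²) = √(0.00983 + 0.000229 + 0.0136) = 0.154
Q = 93400, so δQ = 0.154 × 93400 = 14400.

14400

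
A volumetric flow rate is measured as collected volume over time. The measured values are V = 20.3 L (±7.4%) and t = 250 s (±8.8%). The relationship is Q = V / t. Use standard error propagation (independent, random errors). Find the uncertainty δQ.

Relative error in a monomial: (δQ/Q)² = Σ (nᵢ · δxᵢ/xᵢ)².
  (1·δV/V)² = (1×0.0740)² = 0.00548;  (-1·δt/t)² = (-1×0.0880)² = 0.00774
δQ/Q = √(0.0132) = 0.115
Q = 0.0812 L/s, so δQ = 0.115 × 0.0812 = 0.00934 L/s.

0.00934 L/s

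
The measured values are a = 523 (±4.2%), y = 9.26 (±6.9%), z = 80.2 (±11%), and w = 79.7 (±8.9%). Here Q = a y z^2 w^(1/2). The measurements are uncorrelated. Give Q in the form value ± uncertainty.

For a monomial Q ∝ a, y, z^2, w^(1/2), fractional errors add in quadrature:
  (1·δa/a)² = (1×0.0420)² = 0.00176;  (1·δy/y)² = (1×0.0690)² = 0.00476;  (2·δz/z)² = (2×0.110)² = 0.0484;  (½·δw/w)² = (0.5×0.0890)² = 0.00198
δQ/Q = √(0.0569) = 0.239
Q = 2.78e+08, so δQ = 0.239 × 2.78e+08 = 6.63e+07.

(2.78 ± 0.663) × 10^8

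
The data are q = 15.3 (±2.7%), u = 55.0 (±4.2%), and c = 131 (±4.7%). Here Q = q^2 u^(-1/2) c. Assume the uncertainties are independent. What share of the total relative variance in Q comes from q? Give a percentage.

(δQ/Q)² = (2·δq/q)² + (−½·δu/u)² + (1·δc/c)²
  q term: (2×0.0270)² = 0.00292
  u term: (-0.5×0.0420)² = 0.000441
  c term: (1×0.0470)² = 0.00221
Total = 0.00557. Share from q = 0.00292/0.00557 = 0.524.

52.4%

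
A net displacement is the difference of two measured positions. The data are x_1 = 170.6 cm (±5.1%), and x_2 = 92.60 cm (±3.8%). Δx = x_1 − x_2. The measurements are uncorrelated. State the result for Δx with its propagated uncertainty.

78.00 ± 9.39 cm

Sums and differences: (δΔx)² = Σ (cᵢ δxᵢ)².
  (δx_1)² = 75.7;  (δx_2)² = 12.4
δΔx = √(88.1) = 9.39 cm
Δx = 78.00 cm.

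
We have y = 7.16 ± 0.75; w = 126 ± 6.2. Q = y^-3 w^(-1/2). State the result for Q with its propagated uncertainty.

Q is a product of powers, so relative uncertainties combine in quadrature:
  (-3·δy/y)² = (-3×0.105)² = 0.0988;  (−½·δw/w)² = (-0.5×0.0492)² = 0.000605
δQ/Q = √(0.0994) = 0.315
Q = 0.000243, so δQ = 0.315 × 0.000243 = 7.65e-05.

(2.43 ± 0.765) × 10^-4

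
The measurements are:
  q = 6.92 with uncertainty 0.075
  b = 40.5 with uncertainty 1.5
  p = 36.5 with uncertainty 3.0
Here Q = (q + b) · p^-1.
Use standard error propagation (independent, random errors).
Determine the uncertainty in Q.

0.114

Let u = q + b = 47.4. δu = √(δq² + δb²) = √(0.00562 + 2.25) = 1.50, so δu/u = 0.0317.
Q is then a monomial in u, p:
δQ/Q = √((δu/u)² + (-1·δp/p)²) = √(0.00100 + 0.00676) = 0.0881
Q = 1.30, so δQ = 0.0881 × 1.30 = 0.114.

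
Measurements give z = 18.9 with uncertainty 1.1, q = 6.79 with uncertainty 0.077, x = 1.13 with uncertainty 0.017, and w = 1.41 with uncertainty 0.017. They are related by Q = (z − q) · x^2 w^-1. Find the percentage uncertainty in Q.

9.67%

Let u = z − q = 12.1. δu = √(δz² + δq²) = √(1.21 + 0.00593) = 1.10, so δu/u = 0.0911.
Q is then a monomial in u, x, w:
δQ/Q = √((δu/u)² + (2·δx/x)² + (-1·δw/w)²) = √(0.00829 + 0.000905 + 0.000145) = 0.0967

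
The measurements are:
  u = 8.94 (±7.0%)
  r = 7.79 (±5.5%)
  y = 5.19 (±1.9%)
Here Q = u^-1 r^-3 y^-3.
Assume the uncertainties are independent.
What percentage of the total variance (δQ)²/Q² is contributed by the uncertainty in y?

9.18%

(δQ/Q)² = (-1·δu/u)² + (-3·δr/r)² + (-3·δy/y)²
  u term: (-1×0.0700)² = 0.00490
  r term: (-3×0.0550)² = 0.0272
  y term: (-3×0.0190)² = 0.00325
Total = 0.0354. Share from y = 0.00325/0.0354 = 0.0918.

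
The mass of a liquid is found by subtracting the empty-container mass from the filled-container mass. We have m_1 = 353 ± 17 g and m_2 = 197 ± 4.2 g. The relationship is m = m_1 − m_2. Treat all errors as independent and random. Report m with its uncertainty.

156 ± 17.5 g

Sums and differences: (δm)² = Σ (cᵢ δxᵢ)².
  (δm_1)² = 289;  (δm_2)² = 17.6
δm = √(307) = 17.5 g
m = 156 g.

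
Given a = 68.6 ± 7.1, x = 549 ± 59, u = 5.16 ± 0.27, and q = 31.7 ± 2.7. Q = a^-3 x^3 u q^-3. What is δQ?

0.0430

For a monomial Q ∝ a^-3, x^3, u, q^-3, fractional errors add in quadrature:
  (-3·δa/a)² = (-3×0.103)² = 0.0964;  (3·δx/x)² = (3×0.107)² = 0.104;  (1·δu/u)² = (1×0.0523)² = 0.00274;  (-3·δq/q)² = (-3×0.0852)² = 0.0653
δQ/Q = √(0.268) = 0.518
Q = 0.0830, so δQ = 0.518 × 0.0830 = 0.0430.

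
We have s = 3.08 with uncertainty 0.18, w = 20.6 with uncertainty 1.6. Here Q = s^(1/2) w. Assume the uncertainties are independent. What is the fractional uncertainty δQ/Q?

Each factor contributes (exponent × relative error)² to (δQ/Q)²:
  (½·δs/s)² = (0.5×0.0584)² = 0.000854;  (1·δw/w)² = (1×0.0777)² = 0.00603
δQ/Q = √(0.00689) = 0.0830

0.0830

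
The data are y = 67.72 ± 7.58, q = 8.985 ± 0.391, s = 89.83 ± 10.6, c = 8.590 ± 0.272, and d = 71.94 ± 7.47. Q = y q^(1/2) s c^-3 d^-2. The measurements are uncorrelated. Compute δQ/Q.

0.281

Relative error in a monomial: (δQ/Q)² = Σ (nᵢ · δxᵢ/xᵢ)².
  (1·δy/y)² = (1×0.112)² = 0.0125;  (½·δq/q)² = (0.5×0.0435)² = 0.000473;  (1·δs/s)² = (1×0.118)² = 0.0139;  (-3·δc/c)² = (-3×0.0317)² = 0.00902;  (-2·δd/d)² = (-2×0.104)² = 0.0431
δQ/Q = √(0.0791) = 0.281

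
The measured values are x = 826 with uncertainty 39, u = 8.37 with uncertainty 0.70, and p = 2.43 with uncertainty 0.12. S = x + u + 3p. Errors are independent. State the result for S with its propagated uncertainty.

S is a linear combination, so absolute uncertainties add in quadrature:
  (δx)² = 1520;  (δu)² = 0.490;  (3·δp)² = 0.130
δS = √(1520) = 39.0
S = 842.

842 ± 39.0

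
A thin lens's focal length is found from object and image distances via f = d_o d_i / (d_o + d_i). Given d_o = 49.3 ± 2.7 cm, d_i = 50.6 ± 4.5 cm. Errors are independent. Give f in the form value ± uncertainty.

∂f/∂d_o = (d_i/(d_o+d_i))² = 0.257;  ∂f/∂d_i = (d_o/(d_o+d_i))² = 0.244
δf = √((∂f/∂d_o · δd_o)² + (∂f/∂d_i · δd_i)²) = √(0.480 + 1.20) = 1.30 cm
f = 25.0 cm.

25.0 ± 1.30 cm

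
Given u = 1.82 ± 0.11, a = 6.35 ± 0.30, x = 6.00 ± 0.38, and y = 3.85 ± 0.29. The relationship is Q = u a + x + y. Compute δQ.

Let p = u·a = 11.6. δp/p = √((1·δu/u)² + (1·δa/a)²) = √(0.00365 + 0.00223) = 0.0767, so δp = 0.887.
Q = p + x + y: δQ = √(δp² + δx² + δy²) = √(0.786 + 0.144 + 0.0841) = 1.01

1.01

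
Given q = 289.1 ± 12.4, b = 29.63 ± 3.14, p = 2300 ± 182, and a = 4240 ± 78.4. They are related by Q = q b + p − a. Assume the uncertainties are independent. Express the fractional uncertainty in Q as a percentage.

15.1%

Let w = q·b = 8566. δw/w = √((1·δq/q)² + (1·δb/b)²) = √(0.00184 + 0.0112) = 0.114, so δw = 979.
Q = w + p − a: δQ = √(δw² + δp² + δa²) = √(9.59e+05 + 33100 + 6150) = 999
Q = 6626, so δQ/Q = 999/6626 = 0.151.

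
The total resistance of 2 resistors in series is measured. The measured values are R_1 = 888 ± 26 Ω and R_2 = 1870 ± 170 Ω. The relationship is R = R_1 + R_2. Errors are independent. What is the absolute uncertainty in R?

For a sum/difference, combine absolute errors in quadrature:
  (δR_1)² = 676;  (δR_2)² = 28900
δR = √(29600) = 172 Ω

172 Ω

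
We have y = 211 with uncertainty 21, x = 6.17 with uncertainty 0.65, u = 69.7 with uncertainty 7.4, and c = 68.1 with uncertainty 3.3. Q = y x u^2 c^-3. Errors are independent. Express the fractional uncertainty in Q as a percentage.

Q is a product of powers, so relative uncertainties combine in quadrature:
  (1·δy/y)² = (1×0.0995)² = 0.00991;  (1·δx/x)² = (1×0.105)² = 0.0111;  (2·δu/u)² = (2×0.106)² = 0.0451;  (-3·δc/c)² = (-3×0.0485)² = 0.0211
δQ/Q = √(0.0872) = 0.295

29.5%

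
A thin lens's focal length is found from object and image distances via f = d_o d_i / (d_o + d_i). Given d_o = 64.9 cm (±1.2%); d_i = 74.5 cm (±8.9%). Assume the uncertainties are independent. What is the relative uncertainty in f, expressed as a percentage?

∂f/∂d_o = (d_i/(d_o+d_i))² = 0.286;  ∂f/∂d_i = (d_o/(d_o+d_i))² = 0.217
δf = √((∂f/∂d_o · δd_o)² + (∂f/∂d_i · δd_i)²) = √(0.0495 + 2.07) = 1.45 cm
f = 34.7 cm, so δf/f = 1.45/34.7 = 0.0419.

4.19%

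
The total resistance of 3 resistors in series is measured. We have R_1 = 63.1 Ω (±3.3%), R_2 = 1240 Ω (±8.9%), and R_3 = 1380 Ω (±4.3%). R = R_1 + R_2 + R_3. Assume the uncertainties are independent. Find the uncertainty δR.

Each term contributes (cᵢ δxᵢ)² to (δR)²:
  (δR_1)² = 4.34;  (δR_2)² = 12200;  (δR_3)² = 3520
δR = √(15700) = 125 Ω

125 Ω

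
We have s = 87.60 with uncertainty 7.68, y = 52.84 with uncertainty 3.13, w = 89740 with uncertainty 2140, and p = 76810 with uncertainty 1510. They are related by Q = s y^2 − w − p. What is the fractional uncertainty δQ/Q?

0.463

Let h = s·y^2 = 244600. δh/h = √((1·δs/s)² + (2·δy/y)²) = √(0.00769 + 0.0140) = 0.147, so δh = 36000.
Q = h − w − p: δQ = √(δh² + δw² + δp²) = √(1.3e+09 + 4.58e+06 + 2.28e+06) = 36100
Q = 78030, so δQ/Q = 36100/78030 = 0.463.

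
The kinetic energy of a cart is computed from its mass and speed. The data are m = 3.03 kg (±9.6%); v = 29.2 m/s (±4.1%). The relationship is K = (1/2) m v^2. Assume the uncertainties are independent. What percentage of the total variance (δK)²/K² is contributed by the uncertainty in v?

42.2%

(δK/K)² = (1·δm/m)² + (2·δv/v)²
  m term: (1×0.0960)² = 0.00922
  v term: (2×0.0410)² = 0.00672
Total = 0.0159. Share from v = 0.00672/0.0159 = 0.422.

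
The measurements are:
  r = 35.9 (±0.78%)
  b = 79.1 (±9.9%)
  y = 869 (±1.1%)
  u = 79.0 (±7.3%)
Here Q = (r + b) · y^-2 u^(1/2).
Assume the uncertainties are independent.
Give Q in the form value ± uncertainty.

0.00135 ± 0.000109

Let w = r + b = 115. δw = √(δr² + δb²) = √(0.0784 + 61.3) = 7.84, so δw/w = 0.0681.
Q is then a monomial in w, y, u:
δQ/Q = √((δw/w)² + (-2·δy/y)² + (½·δu/u)²) = √(0.00464 + 0.000484 + 0.00133) = 0.0804
Q = 0.00135, so δQ = 0.0804 × 0.00135 = 0.000109.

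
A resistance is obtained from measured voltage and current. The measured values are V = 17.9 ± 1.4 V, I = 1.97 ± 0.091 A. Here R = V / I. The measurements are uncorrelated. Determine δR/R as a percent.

Relative error in a monomial: (δR/R)² = Σ (nᵢ · δxᵢ/xᵢ)².
  (1·δV/V)² = (1×0.0782)² = 0.00612;  (-1·δI/I)² = (-1×0.0462)² = 0.00213
δR/R = √(0.00825) = 0.0908

9.08%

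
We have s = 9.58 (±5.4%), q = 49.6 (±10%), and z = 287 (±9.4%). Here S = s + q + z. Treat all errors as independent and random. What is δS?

S is a linear combination, so absolute uncertainties add in quadrature:
  (δs)² = 0.268;  (δq)² = 24.6;  (δz)² = 728
δS = √(753) = 27.4

27.4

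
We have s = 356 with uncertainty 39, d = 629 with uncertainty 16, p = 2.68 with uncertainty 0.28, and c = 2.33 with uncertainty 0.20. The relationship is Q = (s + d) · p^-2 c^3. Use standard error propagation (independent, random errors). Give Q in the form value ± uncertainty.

Let u = s + d = 985. δu = √(δs² + δd²) = √(1520 + 256) = 42.2, so δu/u = 0.0428.
Q is then a monomial in u, p, c:
δQ/Q = √((δu/u)² + (-2·δp/p)² + (3·δc/c)²) = √(0.00183 + 0.0437 + 0.0663) = 0.334
Q = 1730, so δQ = 0.334 × 1730 = 580.

1730 ± 580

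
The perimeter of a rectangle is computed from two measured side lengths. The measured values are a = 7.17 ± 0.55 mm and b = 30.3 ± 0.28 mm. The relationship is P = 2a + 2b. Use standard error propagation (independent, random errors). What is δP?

Each term contributes (cᵢ δxᵢ)² to (δP)²:
  (2·δa)² = 1.21;  (2·δb)² = 0.314
δP = √(1.52) = 1.23 mm

1.23 mm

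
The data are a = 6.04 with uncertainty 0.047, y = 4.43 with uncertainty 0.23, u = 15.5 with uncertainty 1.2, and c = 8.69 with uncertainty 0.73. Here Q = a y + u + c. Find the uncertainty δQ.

Let p = a·y = 26.8. δp/p = √((1·δa/a)² + (1·δy/y)²) = √(6.06e-05 + 0.00270) = 0.0525, so δp = 1.40.
Q = p + u + c: δQ = √(δp² + δu² + δc²) = √(1.97 + 1.44 + 0.533) = 1.99

1.99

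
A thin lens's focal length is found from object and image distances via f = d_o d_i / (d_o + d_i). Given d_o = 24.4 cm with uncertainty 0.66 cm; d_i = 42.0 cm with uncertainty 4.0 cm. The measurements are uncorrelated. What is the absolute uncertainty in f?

∂f/∂d_o = (d_i/(d_o+d_i))² = 0.400;  ∂f/∂d_i = (d_o/(d_o+d_i))² = 0.135
δf = √((∂f/∂d_o · δd_o)² + (∂f/∂d_i · δd_i)²) = √(0.0697 + 0.292) = 0.601 cm

0.601 cm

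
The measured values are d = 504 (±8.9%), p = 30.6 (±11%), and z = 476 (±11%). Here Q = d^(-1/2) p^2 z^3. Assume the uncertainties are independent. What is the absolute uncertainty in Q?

1.8e+09

Q is a product of powers, so relative uncertainties combine in quadrature:
  (−½·δd/d)² = (-0.5×0.0890)² = 0.00198;  (2·δp/p)² = (2×0.110)² = 0.0484;  (3·δz/z)² = (3×0.110)² = 0.109
δQ/Q = √(0.159) = 0.399
Q = 4.5e+09, so δQ = 0.399 × 4.5e+09 = 1.8e+09.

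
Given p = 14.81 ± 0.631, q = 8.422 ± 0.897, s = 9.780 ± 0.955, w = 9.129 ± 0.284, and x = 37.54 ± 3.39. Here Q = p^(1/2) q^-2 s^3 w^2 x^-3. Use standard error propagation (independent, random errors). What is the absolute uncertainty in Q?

Each factor contributes (exponent × relative error)² to (δQ/Q)²:
  (½·δp/p)² = (0.5×0.0426)² = 0.000454;  (-2·δq/q)² = (-2×0.107)² = 0.0454;  (3·δs/s)² = (3×0.0976)² = 0.0858;  (2·δw/w)² = (2×0.0311)² = 0.00387;  (-3·δx/x)² = (-3×0.0903)² = 0.0734
δQ/Q = √(0.209) = 0.457
Q = 0.07995, so δQ = 0.457 × 0.07995 = 0.0365.

0.0365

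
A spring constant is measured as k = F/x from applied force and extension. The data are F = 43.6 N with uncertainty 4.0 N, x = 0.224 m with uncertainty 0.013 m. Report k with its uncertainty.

195 ± 21.1 N/m

Each factor contributes (exponent × relative error)² to (δk/k)²:
  (1·δF/F)² = (1×0.0917)² = 0.00842;  (-1·δx/x)² = (-1×0.0580)² = 0.00337
δk/k = √(0.0118) = 0.109
k = 195 N/m, so δk = 0.109 × 195 = 21.1 N/m.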